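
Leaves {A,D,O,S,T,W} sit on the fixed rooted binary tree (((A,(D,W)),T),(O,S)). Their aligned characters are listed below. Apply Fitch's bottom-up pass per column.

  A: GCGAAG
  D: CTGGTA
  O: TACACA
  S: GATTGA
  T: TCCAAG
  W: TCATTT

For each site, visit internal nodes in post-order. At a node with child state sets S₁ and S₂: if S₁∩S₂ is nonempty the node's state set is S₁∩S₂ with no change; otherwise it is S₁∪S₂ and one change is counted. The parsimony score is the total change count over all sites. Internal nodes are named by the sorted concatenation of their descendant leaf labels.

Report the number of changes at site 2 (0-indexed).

site 0, node DW: D={C} ∪ W={T} → {C,T} (+1)
site 0, node ADW: A={G} ∪ DW={C,T} → {C,G,T} (+1)
site 0, node ADTW: ADW={C,G,T} ∩ T={T} → {T} (+0)
site 0, node OS: O={T} ∪ S={G} → {G,T} (+1)
site 0, node ADOSTW: ADTW={T} ∩ OS={G,T} → {T} (+0)
site 1, node DW: D={T} ∪ W={C} → {C,T} (+1)
site 1, node ADW: A={C} ∩ DW={C,T} → {C} (+0)
site 1, node ADTW: ADW={C} ∩ T={C} → {C} (+0)
site 1, node OS: O={A} ∩ S={A} → {A} (+0)
site 1, node ADOSTW: ADTW={C} ∪ OS={A} → {A,C} (+1)
site 2, node DW: D={G} ∪ W={A} → {A,G} (+1)
site 2, node ADW: A={G} ∩ DW={A,G} → {G} (+0)
site 2, node ADTW: ADW={G} ∪ T={C} → {C,G} (+1)
site 2, node OS: O={C} ∪ S={T} → {C,T} (+1)
site 2, node ADOSTW: ADTW={C,G} ∩ OS={C,T} → {C} (+0)
site 3, node DW: D={G} ∪ W={T} → {G,T} (+1)
site 3, node ADW: A={A} ∪ DW={G,T} → {A,G,T} (+1)
site 3, node ADTW: ADW={A,G,T} ∩ T={A} → {A} (+0)
site 3, node OS: O={A} ∪ S={T} → {A,T} (+1)
site 3, node ADOSTW: ADTW={A} ∩ OS={A,T} → {A} (+0)
site 4, node DW: D={T} ∩ W={T} → {T} (+0)
site 4, node ADW: A={A} ∪ DW={T} → {A,T} (+1)
site 4, node ADTW: ADW={A,T} ∩ T={A} → {A} (+0)
site 4, node OS: O={C} ∪ S={G} → {C,G} (+1)
site 4, node ADOSTW: ADTW={A} ∪ OS={C,G} → {A,C,G} (+1)
site 5, node DW: D={A} ∪ W={T} → {A,T} (+1)
site 5, node ADW: A={G} ∪ DW={A,T} → {A,G,T} (+1)
site 5, node ADTW: ADW={A,G,T} ∩ T={G} → {G} (+0)
site 5, node OS: O={A} ∩ S={A} → {A} (+0)
site 5, node ADOSTW: ADTW={G} ∪ OS={A} → {A,G} (+1)
per-site changes: [3, 2, 3, 3, 3, 3]; total = 17

3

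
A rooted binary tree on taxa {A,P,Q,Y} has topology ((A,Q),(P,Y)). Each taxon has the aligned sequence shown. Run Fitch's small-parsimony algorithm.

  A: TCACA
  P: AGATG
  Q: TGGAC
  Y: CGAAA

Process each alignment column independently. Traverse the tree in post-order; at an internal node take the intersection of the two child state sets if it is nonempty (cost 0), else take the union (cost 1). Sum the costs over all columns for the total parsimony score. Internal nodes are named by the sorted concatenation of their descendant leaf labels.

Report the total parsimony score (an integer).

site 0, node AQ: A={T} ∩ Q={T} → {T} (+0)
site 0, node PY: P={A} ∪ Y={C} → {A,C} (+1)
site 0, node APQY: AQ={T} ∪ PY={A,C} → {A,C,T} (+1)
site 1, node AQ: A={C} ∪ Q={G} → {C,G} (+1)
site 1, node PY: P={G} ∩ Y={G} → {G} (+0)
site 1, node APQY: AQ={C,G} ∩ PY={G} → {G} (+0)
site 2, node AQ: A={A} ∪ Q={G} → {A,G} (+1)
site 2, node PY: P={A} ∩ Y={A} → {A} (+0)
site 2, node APQY: AQ={A,G} ∩ PY={A} → {A} (+0)
site 3, node AQ: A={C} ∪ Q={A} → {A,C} (+1)
site 3, node PY: P={T} ∪ Y={A} → {A,T} (+1)
site 3, node APQY: AQ={A,C} ∩ PY={A,T} → {A} (+0)
site 4, node AQ: A={A} ∪ Q={C} → {A,C} (+1)
site 4, node PY: P={G} ∪ Y={A} → {A,G} (+1)
site 4, node APQY: AQ={A,C} ∩ PY={A,G} → {A} (+0)
per-site changes: [2, 1, 1, 2, 2]; total = 8

8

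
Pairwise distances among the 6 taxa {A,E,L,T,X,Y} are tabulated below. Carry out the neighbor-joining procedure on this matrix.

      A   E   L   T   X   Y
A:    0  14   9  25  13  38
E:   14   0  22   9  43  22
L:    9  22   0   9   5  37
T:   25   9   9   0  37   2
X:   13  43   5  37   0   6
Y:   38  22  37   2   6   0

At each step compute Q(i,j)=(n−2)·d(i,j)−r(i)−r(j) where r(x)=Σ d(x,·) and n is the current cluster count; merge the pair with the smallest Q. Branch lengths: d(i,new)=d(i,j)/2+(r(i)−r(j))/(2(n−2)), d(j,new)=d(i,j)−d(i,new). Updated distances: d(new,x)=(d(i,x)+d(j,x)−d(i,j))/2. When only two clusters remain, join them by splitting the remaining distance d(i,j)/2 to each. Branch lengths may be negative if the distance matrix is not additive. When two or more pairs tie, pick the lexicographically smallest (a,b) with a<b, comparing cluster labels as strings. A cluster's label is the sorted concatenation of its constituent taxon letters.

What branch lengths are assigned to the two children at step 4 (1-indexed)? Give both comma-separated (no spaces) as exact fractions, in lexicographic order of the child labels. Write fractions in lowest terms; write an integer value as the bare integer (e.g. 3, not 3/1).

23/8,45/8

iteration 1: select X,Y (d=6, Q=-185); attach at lengths (23/8, 25/8); label the merged cluster XY
  updated: d(A,XY)=45/2, d(E,XY)=59/2, d(L,XY)=18, d(T,XY)=33/2
iteration 2: select E,T (d=9, Q=-107); attach at lengths (7, 2); label the merged cluster ET
  updated: d(A,ET)=15, d(ET,L)=11, d(ET,XY)=37/2
iteration 3: select A,L (d=9, Q=-133/2); attach at lengths (53/8, 19/8); label the merged cluster AL
  updated: d(AL,ET)=17/2, d(AL,XY)=63/4
iteration 4: select AL,ET (d=17/2, Q=-171/4); attach at lengths (23/8, 45/8); label the merged cluster AELT
  updated: d(AELT,XY)=103/8
iteration 5: select AELT,XY (d=103/8); attach at lengths (103/16, 103/16); label the merged cluster AELTXY
final tree: (((A:53/8,L:19/8):23/8,(E:7,T:2):45/8):103/16,(X:23/8,Y:25/8):103/16)
total length: 363/8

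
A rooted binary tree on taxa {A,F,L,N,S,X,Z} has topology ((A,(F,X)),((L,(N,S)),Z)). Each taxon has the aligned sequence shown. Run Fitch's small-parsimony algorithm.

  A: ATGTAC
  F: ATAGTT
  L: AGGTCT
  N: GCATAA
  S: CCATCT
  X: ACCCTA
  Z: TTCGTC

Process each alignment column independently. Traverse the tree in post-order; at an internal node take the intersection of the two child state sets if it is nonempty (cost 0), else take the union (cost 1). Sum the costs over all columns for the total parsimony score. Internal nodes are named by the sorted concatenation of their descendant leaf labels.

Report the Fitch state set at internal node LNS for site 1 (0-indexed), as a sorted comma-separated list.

FX@0: {A} ∩ {A} = {A} (intersection, +0)
AFX@0: {A} ∩ {A} = {A} (intersection, +0)
NS@0: {G} ∪ {C} = {C,G} (union, +1)
LNS@0: {A} ∪ {C,G} = {A,C,G} (union, +1)
LNSZ@0: {A,C,G} ∪ {T} = {A,C,G,T} (union, +1)
AFLNSXZ@0: {A} ∩ {A,C,G,T} = {A} (intersection, +0)
FX@1: {T} ∪ {C} = {C,T} (union, +1)
AFX@1: {T} ∩ {C,T} = {T} (intersection, +0)
NS@1: {C} ∩ {C} = {C} (intersection, +0)
LNS@1: {G} ∪ {C} = {C,G} (union, +1)
LNSZ@1: {C,G} ∪ {T} = {C,G,T} (union, +1)
AFLNSXZ@1: {T} ∩ {C,G,T} = {T} (intersection, +0)
FX@2: {A} ∪ {C} = {A,C} (union, +1)
AFX@2: {G} ∪ {A,C} = {A,C,G} (union, +1)
NS@2: {A} ∩ {A} = {A} (intersection, +0)
LNS@2: {G} ∪ {A} = {A,G} (union, +1)
LNSZ@2: {A,G} ∪ {C} = {A,C,G} (union, +1)
AFLNSXZ@2: {A,C,G} ∩ {A,C,G} = {A,C,G} (intersection, +0)
FX@3: {G} ∪ {C} = {C,G} (union, +1)
AFX@3: {T} ∪ {C,G} = {C,G,T} (union, +1)
NS@3: {T} ∩ {T} = {T} (intersection, +0)
LNS@3: {T} ∩ {T} = {T} (intersection, +0)
LNSZ@3: {T} ∪ {G} = {G,T} (union, +1)
AFLNSXZ@3: {C,G,T} ∩ {G,T} = {G,T} (intersection, +0)
FX@4: {T} ∩ {T} = {T} (intersection, +0)
AFX@4: {A} ∪ {T} = {A,T} (union, +1)
NS@4: {A} ∪ {C} = {A,C} (union, +1)
LNS@4: {C} ∩ {A,C} = {C} (intersection, +0)
LNSZ@4: {C} ∪ {T} = {C,T} (union, +1)
AFLNSXZ@4: {A,T} ∩ {C,T} = {T} (intersection, +0)
FX@5: {T} ∪ {A} = {A,T} (union, +1)
AFX@5: {C} ∪ {A,T} = {A,C,T} (union, +1)
NS@5: {A} ∪ {T} = {A,T} (union, +1)
LNS@5: {T} ∩ {A,T} = {T} (intersection, +0)
LNSZ@5: {T} ∪ {C} = {C,T} (union, +1)
AFLNSXZ@5: {A,C,T} ∩ {C,T} = {C,T} (intersection, +0)
per-site changes: [3, 3, 4, 3, 3, 4]; total = 20

C,G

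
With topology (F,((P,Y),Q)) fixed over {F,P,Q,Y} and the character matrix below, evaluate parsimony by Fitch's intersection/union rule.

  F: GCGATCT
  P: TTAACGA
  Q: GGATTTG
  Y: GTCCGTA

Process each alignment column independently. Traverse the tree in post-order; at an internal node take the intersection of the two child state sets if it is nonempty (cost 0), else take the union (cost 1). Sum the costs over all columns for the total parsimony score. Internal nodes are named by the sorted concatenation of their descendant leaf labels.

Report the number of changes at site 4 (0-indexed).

[col 0] PY: children P:{T}, Y:{G} ∪→ {G,T}; cost 1
[col 0] PQY: children PY:{G,T}, Q:{G} ∩→ {G}; cost 0
[col 0] FPQY: children F:{G}, PQY:{G} ∩→ {G}; cost 0
[col 1] PY: children P:{T}, Y:{T} ∩→ {T}; cost 0
[col 1] PQY: children PY:{T}, Q:{G} ∪→ {G,T}; cost 1
[col 1] FPQY: children F:{C}, PQY:{G,T} ∪→ {C,G,T}; cost 1
[col 2] PY: children P:{A}, Y:{C} ∪→ {A,C}; cost 1
[col 2] PQY: children PY:{A,C}, Q:{A} ∩→ {A}; cost 0
[col 2] FPQY: children F:{G}, PQY:{A} ∪→ {A,G}; cost 1
[col 3] PY: children P:{A}, Y:{C} ∪→ {A,C}; cost 1
[col 3] PQY: children PY:{A,C}, Q:{T} ∪→ {A,C,T}; cost 1
[col 3] FPQY: children F:{A}, PQY:{A,C,T} ∩→ {A}; cost 0
[col 4] PY: children P:{C}, Y:{G} ∪→ {C,G}; cost 1
[col 4] PQY: children PY:{C,G}, Q:{T} ∪→ {C,G,T}; cost 1
[col 4] FPQY: children F:{T}, PQY:{C,G,T} ∩→ {T}; cost 0
[col 5] PY: children P:{G}, Y:{T} ∪→ {G,T}; cost 1
[col 5] PQY: children PY:{G,T}, Q:{T} ∩→ {T}; cost 0
[col 5] FPQY: children F:{C}, PQY:{T} ∪→ {C,T}; cost 1
[col 6] PY: children P:{A}, Y:{A} ∩→ {A}; cost 0
[col 6] PQY: children PY:{A}, Q:{G} ∪→ {A,G}; cost 1
[col 6] FPQY: children F:{T}, PQY:{A,G} ∪→ {A,G,T}; cost 1
per-site changes: [1, 2, 2, 2, 2, 2, 2]; total = 13

2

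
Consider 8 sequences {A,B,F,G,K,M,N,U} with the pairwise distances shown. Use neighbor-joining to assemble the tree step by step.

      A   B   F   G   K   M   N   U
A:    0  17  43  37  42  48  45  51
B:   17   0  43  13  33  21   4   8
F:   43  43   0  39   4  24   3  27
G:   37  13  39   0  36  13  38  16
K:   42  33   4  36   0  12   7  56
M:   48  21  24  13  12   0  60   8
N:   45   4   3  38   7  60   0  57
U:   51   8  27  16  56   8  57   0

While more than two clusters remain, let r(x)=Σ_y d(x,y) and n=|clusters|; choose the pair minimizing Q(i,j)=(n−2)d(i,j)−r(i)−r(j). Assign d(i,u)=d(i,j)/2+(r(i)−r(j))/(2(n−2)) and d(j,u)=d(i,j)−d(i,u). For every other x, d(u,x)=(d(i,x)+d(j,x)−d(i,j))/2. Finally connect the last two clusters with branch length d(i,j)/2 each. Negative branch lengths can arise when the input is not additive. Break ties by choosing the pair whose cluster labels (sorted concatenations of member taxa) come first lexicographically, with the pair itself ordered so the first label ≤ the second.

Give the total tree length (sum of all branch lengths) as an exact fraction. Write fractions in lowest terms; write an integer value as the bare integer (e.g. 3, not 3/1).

step 1: merge (F,N) at d=3, Q=-379; branch lengths F→-13/12, N→49/12; new cluster FN
  updated: d(A,FN)=85/2, d(B,FN)=22, d(FN,G)=37, d(FN,K)=4, d(FN,M)=81/2, d(FN,U)=81/2
step 2: merge (FN,K) at d=4, Q=-699/2; branch lengths FN→47/20, K→33/20; new cluster FKN
  updated: d(A,FKN)=161/4, d(B,FKN)=51/2, d(FKN,G)=69/2, d(FKN,M)=97/4, d(FKN,U)=185/4
step 3: merge (M,U) at d=8, Q=-423/2; branch lengths M→17/8, U→47/8; new cluster MU
  updated: d(A,MU)=91/2, d(B,MU)=21/2, d(FKN,MU)=125/4, d(G,MU)=21/2
step 4: merge (G,MU) at d=21/2, Q=-645/4; branch lengths G→115/24, MU→137/24; new cluster GMU
  updated: d(A,GMU)=36, d(B,GMU)=13/2, d(FKN,GMU)=221/8
step 5: merge (A,B) at d=17, Q=-433/4; branch lengths A→313/16, B→-41/16; new cluster AB
  updated: d(AB,FKN)=195/8, d(AB,GMU)=51/4
step 6: merge (AB,FKN) at d=195/8, Q=-259/4; branch lengths AB→19/4, FKN→157/8; new cluster ABFKN
  updated: d(ABFKN,GMU)=8
step 7: merge (ABFKN,GMU) at d=8; branch lengths ABFKN→4, GMU→4; new cluster ABFGKMNU
final tree: (((A:313/16,B:-41/16):19/4,((F:-13/12,N:49/12):47/20,K:33/20):157/8):4,(G:115/24,(M:17/8,U:47/8):137/24):4)
total length: 599/8

599/8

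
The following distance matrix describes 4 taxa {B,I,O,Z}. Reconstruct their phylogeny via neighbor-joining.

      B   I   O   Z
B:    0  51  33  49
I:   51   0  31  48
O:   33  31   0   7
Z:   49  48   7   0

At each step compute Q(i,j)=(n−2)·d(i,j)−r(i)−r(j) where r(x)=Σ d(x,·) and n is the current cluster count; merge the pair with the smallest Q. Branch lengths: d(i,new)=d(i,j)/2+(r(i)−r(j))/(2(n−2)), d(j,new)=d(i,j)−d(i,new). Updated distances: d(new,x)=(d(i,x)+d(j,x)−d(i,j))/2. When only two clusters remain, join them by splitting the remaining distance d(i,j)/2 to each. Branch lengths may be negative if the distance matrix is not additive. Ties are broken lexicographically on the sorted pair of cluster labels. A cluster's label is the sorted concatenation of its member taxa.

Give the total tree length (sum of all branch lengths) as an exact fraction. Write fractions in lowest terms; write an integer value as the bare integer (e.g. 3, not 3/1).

iteration 1: select B,I (d=51, Q=-161); attach at lengths (105/4, 99/4); label the merged cluster BI
  updated: d(BI,O)=13/2, d(BI,Z)=23
iteration 2: select BI,O (d=13/2, Q=-73/2); attach at lengths (45/4, -19/4); label the merged cluster BIO
  updated: d(BIO,Z)=47/4
iteration 3: select BIO,Z (d=47/4); attach at lengths (47/8, 47/8); label the merged cluster BIOZ
final tree: (((B:105/4,I:99/4):45/4,O:-19/4):47/8,Z:47/8)
total length: 277/4

277/4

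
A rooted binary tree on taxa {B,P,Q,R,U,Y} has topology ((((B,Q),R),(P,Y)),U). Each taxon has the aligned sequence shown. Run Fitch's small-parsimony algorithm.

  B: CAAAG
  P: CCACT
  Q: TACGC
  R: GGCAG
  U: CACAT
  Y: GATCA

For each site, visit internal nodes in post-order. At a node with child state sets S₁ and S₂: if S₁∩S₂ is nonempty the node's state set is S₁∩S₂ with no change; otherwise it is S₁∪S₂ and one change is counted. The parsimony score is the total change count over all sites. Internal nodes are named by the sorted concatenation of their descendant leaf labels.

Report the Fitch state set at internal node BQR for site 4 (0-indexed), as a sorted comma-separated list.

G

site 0, node BQ: B={C} ∪ Q={T} → {C,T} (+1)
site 0, node BQR: BQ={C,T} ∪ R={G} → {C,G,T} (+1)
site 0, node PY: P={C} ∪ Y={G} → {C,G} (+1)
site 0, node BPQRY: BQR={C,G,T} ∩ PY={C,G} → {C,G} (+0)
site 0, node BPQRUY: BPQRY={C,G} ∩ U={C} → {C} (+0)
site 1, node BQ: B={A} ∩ Q={A} → {A} (+0)
site 1, node BQR: BQ={A} ∪ R={G} → {A,G} (+1)
site 1, node PY: P={C} ∪ Y={A} → {A,C} (+1)
site 1, node BPQRY: BQR={A,G} ∩ PY={A,C} → {A} (+0)
site 1, node BPQRUY: BPQRY={A} ∩ U={A} → {A} (+0)
site 2, node BQ: B={A} ∪ Q={C} → {A,C} (+1)
site 2, node BQR: BQ={A,C} ∩ R={C} → {C} (+0)
site 2, node PY: P={A} ∪ Y={T} → {A,T} (+1)
site 2, node BPQRY: BQR={C} ∪ PY={A,T} → {A,C,T} (+1)
site 2, node BPQRUY: BPQRY={A,C,T} ∩ U={C} → {C} (+0)
site 3, node BQ: B={A} ∪ Q={G} → {A,G} (+1)
site 3, node BQR: BQ={A,G} ∩ R={A} → {A} (+0)
site 3, node PY: P={C} ∩ Y={C} → {C} (+0)
site 3, node BPQRY: BQR={A} ∪ PY={C} → {A,C} (+1)
site 3, node BPQRUY: BPQRY={A,C} ∩ U={A} → {A} (+0)
site 4, node BQ: B={G} ∪ Q={C} → {C,G} (+1)
site 4, node BQR: BQ={C,G} ∩ R={G} → {G} (+0)
site 4, node PY: P={T} ∪ Y={A} → {A,T} (+1)
site 4, node BPQRY: BQR={G} ∪ PY={A,T} → {A,G,T} (+1)
site 4, node BPQRUY: BPQRY={A,G,T} ∩ U={T} → {T} (+0)
per-site changes: [3, 2, 3, 2, 3]; total = 13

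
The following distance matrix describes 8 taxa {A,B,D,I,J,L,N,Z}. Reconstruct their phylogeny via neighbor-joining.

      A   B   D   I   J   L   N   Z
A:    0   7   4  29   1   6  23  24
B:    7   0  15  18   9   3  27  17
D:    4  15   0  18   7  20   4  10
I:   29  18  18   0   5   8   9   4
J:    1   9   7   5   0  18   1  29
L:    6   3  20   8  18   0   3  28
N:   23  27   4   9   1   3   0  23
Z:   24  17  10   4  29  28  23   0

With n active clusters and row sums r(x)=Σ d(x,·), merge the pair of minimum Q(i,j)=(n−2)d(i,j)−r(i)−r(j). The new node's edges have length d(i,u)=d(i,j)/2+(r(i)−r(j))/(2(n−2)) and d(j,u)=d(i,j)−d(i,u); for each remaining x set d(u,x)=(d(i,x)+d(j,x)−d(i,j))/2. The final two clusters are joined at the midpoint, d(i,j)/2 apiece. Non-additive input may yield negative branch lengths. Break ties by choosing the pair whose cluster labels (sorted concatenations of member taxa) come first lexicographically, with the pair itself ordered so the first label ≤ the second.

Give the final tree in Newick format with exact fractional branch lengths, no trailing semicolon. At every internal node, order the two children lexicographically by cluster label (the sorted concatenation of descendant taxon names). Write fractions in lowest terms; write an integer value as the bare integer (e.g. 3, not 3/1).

iteration 1: select I,Z (d=4, Q=-202); attach at lengths (-5/3, 17/3); label the merged cluster IZ
  updated: d(A,IZ)=49/2, d(B,IZ)=31/2, d(D,IZ)=12, d(IZ,J)=15, d(IZ,L)=16, d(IZ,N)=14
iteration 2: select B,L (d=3, Q=-255/2); attach at lengths (51/20, 9/20); label the merged cluster BL
  updated: d(A,BL)=5, d(BL,D)=16, d(BL,IZ)=57/4, d(BL,J)=12, d(BL,N)=27/2
iteration 3: select A,BL (d=5, Q=-393/4); attach at lengths (67/32, 93/32); label the merged cluster ABL
  updated: d(ABL,D)=15/2, d(ABL,IZ)=135/8, d(ABL,J)=4, d(ABL,N)=63/4
iteration 4: select ABL,J (d=4, Q=-473/8); attach at lengths (233/48, -41/48); label the merged cluster ABJL
  updated: d(ABJL,D)=21/4, d(ABJL,IZ)=223/16, d(ABJL,N)=51/8
iteration 5: select ABJL,IZ (d=223/16, Q=-301/8); attach at lengths (27/8, 169/16); label the merged cluster ABIJLZ
  updated: d(ABIJLZ,D)=53/32, d(ABIJLZ,N)=103/32
iteration 6: select ABIJLZ,D (d=53/32, Q=-71/8); attach at lengths (7/16, 39/32); label the merged cluster ABDIJLZ
  updated: d(ABDIJLZ,N)=89/32
iteration 7: select ABDIJLZ,N (d=89/32); attach at lengths (89/64, 89/64); label the merged cluster ABDIJLNZ
final tree: (((((A:67/32,(B:51/20,L:9/20):93/32):233/48,J:-41/48):27/8,(I:-5/3,Z:17/3):169/16):7/16,D:39/32):89/64,N:89/64)
total length: 275/8

(((((A:67/32,(B:51/20,L:9/20):93/32):233/48,J:-41/48):27/8,(I:-5/3,Z:17/3):169/16):7/16,D:39/32):89/64,N:89/64)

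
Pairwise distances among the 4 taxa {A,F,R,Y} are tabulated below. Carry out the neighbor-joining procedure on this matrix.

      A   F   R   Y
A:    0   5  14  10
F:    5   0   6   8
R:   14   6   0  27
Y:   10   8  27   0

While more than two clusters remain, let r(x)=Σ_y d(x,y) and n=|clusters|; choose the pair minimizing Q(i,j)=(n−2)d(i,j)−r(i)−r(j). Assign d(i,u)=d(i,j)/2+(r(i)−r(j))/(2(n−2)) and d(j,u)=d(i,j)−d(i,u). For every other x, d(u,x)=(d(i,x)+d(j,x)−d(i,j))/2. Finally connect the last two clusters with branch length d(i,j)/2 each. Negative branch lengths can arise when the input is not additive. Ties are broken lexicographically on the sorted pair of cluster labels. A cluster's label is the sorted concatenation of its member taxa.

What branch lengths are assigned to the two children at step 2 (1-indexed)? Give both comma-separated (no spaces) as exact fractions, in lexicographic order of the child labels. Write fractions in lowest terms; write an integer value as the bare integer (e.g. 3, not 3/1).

11/2,-4

1. join A+Y (d=10, Q=-54) ⇒ AY; edges |A|=1, |Y|=9
  updated: d(AY,F)=3/2, d(AY,R)=31/2
2. join AY+F (d=3/2, Q=-23) ⇒ AFY; edges |AY|=11/2, |F|=-4
  updated: d(AFY,R)=10
3. join AFY+R (d=10) ⇒ AFRY; edges |AFY|=5, |R|=5
final tree: (((A:1,Y:9):11/2,F:-4):5,R:5)
total length: 43/2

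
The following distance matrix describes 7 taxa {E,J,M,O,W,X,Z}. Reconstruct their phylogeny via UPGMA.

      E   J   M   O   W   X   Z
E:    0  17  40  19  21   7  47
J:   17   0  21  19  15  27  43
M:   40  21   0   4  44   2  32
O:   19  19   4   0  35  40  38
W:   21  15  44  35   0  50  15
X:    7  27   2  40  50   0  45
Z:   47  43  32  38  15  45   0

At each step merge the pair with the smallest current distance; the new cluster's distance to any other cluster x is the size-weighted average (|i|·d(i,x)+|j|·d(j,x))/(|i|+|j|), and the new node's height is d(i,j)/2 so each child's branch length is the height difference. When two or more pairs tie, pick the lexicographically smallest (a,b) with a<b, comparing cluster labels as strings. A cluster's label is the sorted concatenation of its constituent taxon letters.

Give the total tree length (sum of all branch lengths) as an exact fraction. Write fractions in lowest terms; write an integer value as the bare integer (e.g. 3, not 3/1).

step 1: merge (M,X) at d=2; branch lengths M→1, X→1; new cluster MX
  updated: d(E,MX)=47/2, d(J,MX)=24, d(MX,O)=22, d(MX,W)=47, d(MX,Z)=77/2
step 2: merge (J,W) at d=15; branch lengths J→15/2, W→15/2; new cluster JW
  updated: d(E,JW)=19, d(JW,MX)=71/2, d(JW,O)=27, d(JW,Z)=29
step 3: merge (E,JW) at d=19; branch lengths E→19/2, JW→2; new cluster EJW
  updated: d(EJW,MX)=63/2, d(EJW,O)=73/3, d(EJW,Z)=35
step 4: merge (MX,O) at d=22; branch lengths MX→10, O→11; new cluster MOX
  updated: d(EJW,MOX)=262/9, d(MOX,Z)=115/3
step 5: merge (EJW,MOX) at d=262/9; branch lengths EJW→91/18, MOX→32/9; new cluster EJMOWX
  updated: d(EJMOWX,Z)=110/3
step 6: merge (EJMOWX,Z) at d=110/3; branch lengths EJMOWX→34/9, Z→55/3; new cluster EJMOWXZ
final tree: (((E:19/2,(J:15/2,W:15/2):2):91/18,((M:1,X:1):10,O:11):32/9):34/9,Z:55/3)
total length: 722/9

722/9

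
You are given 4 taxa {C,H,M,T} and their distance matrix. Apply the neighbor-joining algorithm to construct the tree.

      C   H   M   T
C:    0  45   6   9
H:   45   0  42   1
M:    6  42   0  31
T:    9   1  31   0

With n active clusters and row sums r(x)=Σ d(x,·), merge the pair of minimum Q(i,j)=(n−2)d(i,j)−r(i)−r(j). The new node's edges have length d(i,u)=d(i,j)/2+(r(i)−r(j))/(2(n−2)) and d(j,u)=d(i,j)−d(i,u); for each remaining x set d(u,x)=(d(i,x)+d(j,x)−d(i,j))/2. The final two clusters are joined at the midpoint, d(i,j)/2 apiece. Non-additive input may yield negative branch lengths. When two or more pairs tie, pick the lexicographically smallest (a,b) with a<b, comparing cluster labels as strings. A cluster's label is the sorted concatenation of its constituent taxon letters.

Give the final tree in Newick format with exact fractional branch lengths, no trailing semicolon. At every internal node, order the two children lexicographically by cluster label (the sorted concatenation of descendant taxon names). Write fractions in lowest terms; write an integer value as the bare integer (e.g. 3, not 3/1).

(((C:-7/4,M:31/4):113/4,H:49/4):-45/8,T:-45/8)

iteration 1: select C,M (d=6, Q=-127); attach at lengths (-7/4, 31/4); label the merged cluster CM
  updated: d(CM,H)=81/2, d(CM,T)=17
iteration 2: select CM,H (d=81/2, Q=-117/2); attach at lengths (113/4, 49/4); label the merged cluster CHM
  updated: d(CHM,T)=-45/4
iteration 3: select CHM,T (d=-45/4); attach at lengths (-45/8, -45/8); label the merged cluster CHMT
final tree: (((C:-7/4,M:31/4):113/4,H:49/4):-45/8,T:-45/8)
total length: 141/4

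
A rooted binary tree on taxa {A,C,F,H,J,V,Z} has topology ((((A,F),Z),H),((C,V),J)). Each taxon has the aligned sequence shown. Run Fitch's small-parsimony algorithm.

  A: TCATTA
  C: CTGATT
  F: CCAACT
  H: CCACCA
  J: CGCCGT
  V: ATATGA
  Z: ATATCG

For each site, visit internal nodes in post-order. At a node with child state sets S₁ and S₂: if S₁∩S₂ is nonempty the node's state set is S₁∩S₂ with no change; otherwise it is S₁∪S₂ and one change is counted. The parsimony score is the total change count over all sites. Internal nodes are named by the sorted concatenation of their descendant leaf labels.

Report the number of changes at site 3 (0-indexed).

4

site 0, node AF: A={T} ∪ F={C} → {C,T} (+1)
site 0, node AFZ: AF={C,T} ∪ Z={A} → {A,C,T} (+1)
site 0, node AFHZ: AFZ={A,C,T} ∩ H={C} → {C} (+0)
site 0, node CV: C={C} ∪ V={A} → {A,C} (+1)
site 0, node CJV: CV={A,C} ∩ J={C} → {C} (+0)
site 0, node ACFHJVZ: AFHZ={C} ∩ CJV={C} → {C} (+0)
site 1, node AF: A={C} ∩ F={C} → {C} (+0)
site 1, node AFZ: AF={C} ∪ Z={T} → {C,T} (+1)
site 1, node AFHZ: AFZ={C,T} ∩ H={C} → {C} (+0)
site 1, node CV: C={T} ∩ V={T} → {T} (+0)
site 1, node CJV: CV={T} ∪ J={G} → {G,T} (+1)
site 1, node ACFHJVZ: AFHZ={C} ∪ CJV={G,T} → {C,G,T} (+1)
site 2, node AF: A={A} ∩ F={A} → {A} (+0)
site 2, node AFZ: AF={A} ∩ Z={A} → {A} (+0)
site 2, node AFHZ: AFZ={A} ∩ H={A} → {A} (+0)
site 2, node CV: C={G} ∪ V={A} → {A,G} (+1)
site 2, node CJV: CV={A,G} ∪ J={C} → {A,C,G} (+1)
site 2, node ACFHJVZ: AFHZ={A} ∩ CJV={A,C,G} → {A} (+0)
site 3, node AF: A={T} ∪ F={A} → {A,T} (+1)
site 3, node AFZ: AF={A,T} ∩ Z={T} → {T} (+0)
site 3, node AFHZ: AFZ={T} ∪ H={C} → {C,T} (+1)
site 3, node CV: C={A} ∪ V={T} → {A,T} (+1)
site 3, node CJV: CV={A,T} ∪ J={C} → {A,C,T} (+1)
site 3, node ACFHJVZ: AFHZ={C,T} ∩ CJV={A,C,T} → {C,T} (+0)
site 4, node AF: A={T} ∪ F={C} → {C,T} (+1)
site 4, node AFZ: AF={C,T} ∩ Z={C} → {C} (+0)
site 4, node AFHZ: AFZ={C} ∩ H={C} → {C} (+0)
site 4, node CV: C={T} ∪ V={G} → {G,T} (+1)
site 4, node CJV: CV={G,T} ∩ J={G} → {G} (+0)
site 4, node ACFHJVZ: AFHZ={C} ∪ CJV={G} → {C,G} (+1)
site 5, node AF: A={A} ∪ F={T} → {A,T} (+1)
site 5, node AFZ: AF={A,T} ∪ Z={G} → {A,G,T} (+1)
site 5, node AFHZ: AFZ={A,G,T} ∩ H={A} → {A} (+0)
site 5, node CV: C={T} ∪ V={A} → {A,T} (+1)
site 5, node CJV: CV={A,T} ∩ J={T} → {T} (+0)
site 5, node ACFHJVZ: AFHZ={A} ∪ CJV={T} → {A,T} (+1)
per-site changes: [3, 3, 2, 4, 3, 4]; total = 19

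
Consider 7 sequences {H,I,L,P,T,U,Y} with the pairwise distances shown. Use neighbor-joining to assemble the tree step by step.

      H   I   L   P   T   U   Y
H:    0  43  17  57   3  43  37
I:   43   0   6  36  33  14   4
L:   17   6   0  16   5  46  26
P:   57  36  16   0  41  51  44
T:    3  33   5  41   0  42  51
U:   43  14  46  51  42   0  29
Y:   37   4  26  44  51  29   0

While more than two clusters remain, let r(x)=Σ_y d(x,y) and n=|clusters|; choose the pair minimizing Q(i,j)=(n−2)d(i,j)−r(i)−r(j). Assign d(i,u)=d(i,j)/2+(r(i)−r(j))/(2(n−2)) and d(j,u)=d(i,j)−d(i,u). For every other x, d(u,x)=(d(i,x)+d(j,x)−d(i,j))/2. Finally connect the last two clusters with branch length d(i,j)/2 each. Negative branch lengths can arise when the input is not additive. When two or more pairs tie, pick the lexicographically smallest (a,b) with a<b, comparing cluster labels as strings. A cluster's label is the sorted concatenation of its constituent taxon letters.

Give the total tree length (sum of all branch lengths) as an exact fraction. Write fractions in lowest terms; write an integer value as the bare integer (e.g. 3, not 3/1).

step 1: merge (H,T) at d=3, Q=-360; branch lengths H→4, T→-1; new cluster HT
  updated: d(HT,I)=73/2, d(HT,L)=19/2, d(HT,P)=95/2, d(HT,U)=41, d(HT,Y)=85/2
step 2: merge (HT,L) at d=19/2, Q=-485/2; branch lengths HT→223/16, L→-71/16; new cluster HLT
  updated: d(HLT,I)=33/2, d(HLT,P)=27, d(HLT,U)=155/4, d(HLT,Y)=59/2
step 3: merge (HLT,P) at d=27, Q=-755/4; branch lengths HLT→139/24, P→509/24; new cluster HLPT
  updated: d(HLPT,I)=51/4, d(HLPT,U)=251/8, d(HLPT,Y)=93/4
step 4: merge (HLPT,U) at d=251/8, Q=-79; branch lengths HLPT→223/16, U→279/16; new cluster HLPTU
  updated: d(HLPTU,I)=-37/16, d(HLPTU,Y)=167/16
step 5: merge (HLPTU,I) at d=-37/16, Q=-97/8; branch lengths HLPTU→33/16, I→-35/8; new cluster HILPTU
  updated: d(HILPTU,Y)=67/8
step 6: merge (HILPTU,Y) at d=67/8; branch lengths HILPTU→67/16, Y→67/16; new cluster HILPTUY
final tree: ((((((H:4,T:-1):223/16,L:-71/16):139/24,P:509/24):223/16,U:279/16):33/16,I:-35/8):67/16,Y:67/16)
total length: 1231/16

1231/16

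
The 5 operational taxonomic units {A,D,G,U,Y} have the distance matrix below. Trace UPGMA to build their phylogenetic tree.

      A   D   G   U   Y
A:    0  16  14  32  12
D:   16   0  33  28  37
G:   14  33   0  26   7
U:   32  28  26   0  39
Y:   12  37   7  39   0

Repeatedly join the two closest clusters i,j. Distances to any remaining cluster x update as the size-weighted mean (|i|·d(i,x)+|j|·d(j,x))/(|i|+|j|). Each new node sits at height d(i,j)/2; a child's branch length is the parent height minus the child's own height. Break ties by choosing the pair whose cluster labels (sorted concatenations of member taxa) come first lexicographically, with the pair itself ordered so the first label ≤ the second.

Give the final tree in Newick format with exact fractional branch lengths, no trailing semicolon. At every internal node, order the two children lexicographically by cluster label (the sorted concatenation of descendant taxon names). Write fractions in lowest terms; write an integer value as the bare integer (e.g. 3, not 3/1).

((A:13/2,(G:7/2,Y:7/2):3):35/4,(D:14,U:14):5/4)

iteration 1: select G,Y (d=7); attach at lengths (7/2, 7/2); label the merged cluster GY
  updated: d(A,GY)=13, d(D,GY)=35, d(GY,U)=65/2
iteration 2: select A,GY (d=13); attach at lengths (13/2, 3); label the merged cluster AGY
  updated: d(AGY,D)=86/3, d(AGY,U)=97/3
iteration 3: select D,U (d=28); attach at lengths (14, 14); label the merged cluster DU
  updated: d(AGY,DU)=61/2
iteration 4: select AGY,DU (d=61/2); attach at lengths (35/4, 5/4); label the merged cluster ADGUY
final tree: ((A:13/2,(G:7/2,Y:7/2):3):35/4,(D:14,U:14):5/4)
total length: 109/2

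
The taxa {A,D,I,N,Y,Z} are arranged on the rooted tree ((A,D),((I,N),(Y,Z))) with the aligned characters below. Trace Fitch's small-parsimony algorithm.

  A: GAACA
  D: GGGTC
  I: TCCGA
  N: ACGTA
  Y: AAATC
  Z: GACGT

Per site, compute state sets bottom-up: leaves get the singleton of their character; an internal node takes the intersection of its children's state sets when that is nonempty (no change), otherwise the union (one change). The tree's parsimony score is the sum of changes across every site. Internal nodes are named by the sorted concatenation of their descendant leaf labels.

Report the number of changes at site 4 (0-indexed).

AD@0: {G} ∩ {G} = {G} (intersection, +0)
IN@0: {T} ∪ {A} = {A,T} (union, +1)
YZ@0: {A} ∪ {G} = {A,G} (union, +1)
INYZ@0: {A,T} ∩ {A,G} = {A} (intersection, +0)
ADINYZ@0: {G} ∪ {A} = {A,G} (union, +1)
AD@1: {A} ∪ {G} = {A,G} (union, +1)
IN@1: {C} ∩ {C} = {C} (intersection, +0)
YZ@1: {A} ∩ {A} = {A} (intersection, +0)
INYZ@1: {C} ∪ {A} = {A,C} (union, +1)
ADINYZ@1: {A,G} ∩ {A,C} = {A} (intersection, +0)
AD@2: {A} ∪ {G} = {A,G} (union, +1)
IN@2: {C} ∪ {G} = {C,G} (union, +1)
YZ@2: {A} ∪ {C} = {A,C} (union, +1)
INYZ@2: {C,G} ∩ {A,C} = {C} (intersection, +0)
ADINYZ@2: {A,G} ∪ {C} = {A,C,G} (union, +1)
AD@3: {C} ∪ {T} = {C,T} (union, +1)
IN@3: {G} ∪ {T} = {G,T} (union, +1)
YZ@3: {T} ∪ {G} = {G,T} (union, +1)
INYZ@3: {G,T} ∩ {G,T} = {G,T} (intersection, +0)
ADINYZ@3: {C,T} ∩ {G,T} = {T} (intersection, +0)
AD@4: {A} ∪ {C} = {A,C} (union, +1)
IN@4: {A} ∩ {A} = {A} (intersection, +0)
YZ@4: {C} ∪ {T} = {C,T} (union, +1)
INYZ@4: {A} ∪ {C,T} = {A,C,T} (union, +1)
ADINYZ@4: {A,C} ∩ {A,C,T} = {A,C} (intersection, +0)
per-site changes: [3, 2, 4, 3, 3]; total = 15

3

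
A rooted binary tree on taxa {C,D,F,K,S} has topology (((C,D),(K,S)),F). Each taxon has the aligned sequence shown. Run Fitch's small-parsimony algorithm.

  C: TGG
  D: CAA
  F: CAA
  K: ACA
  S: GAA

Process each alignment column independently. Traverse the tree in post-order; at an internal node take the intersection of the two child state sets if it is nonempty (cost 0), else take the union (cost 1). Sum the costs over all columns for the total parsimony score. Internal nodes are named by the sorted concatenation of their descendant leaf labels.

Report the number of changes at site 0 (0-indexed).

CD@0: {T} ∪ {C} = {C,T} (union, +1)
KS@0: {A} ∪ {G} = {A,G} (union, +1)
CDKS@0: {C,T} ∪ {A,G} = {A,C,G,T} (union, +1)
CDFKS@0: {A,C,G,T} ∩ {C} = {C} (intersection, +0)
CD@1: {G} ∪ {A} = {A,G} (union, +1)
KS@1: {C} ∪ {A} = {A,C} (union, +1)
CDKS@1: {A,G} ∩ {A,C} = {A} (intersection, +0)
CDFKS@1: {A} ∩ {A} = {A} (intersection, +0)
CD@2: {G} ∪ {A} = {A,G} (union, +1)
KS@2: {A} ∩ {A} = {A} (intersection, +0)
CDKS@2: {A,G} ∩ {A} = {A} (intersection, +0)
CDFKS@2: {A} ∩ {A} = {A} (intersection, +0)
per-site changes: [3, 2, 1]; total = 6

3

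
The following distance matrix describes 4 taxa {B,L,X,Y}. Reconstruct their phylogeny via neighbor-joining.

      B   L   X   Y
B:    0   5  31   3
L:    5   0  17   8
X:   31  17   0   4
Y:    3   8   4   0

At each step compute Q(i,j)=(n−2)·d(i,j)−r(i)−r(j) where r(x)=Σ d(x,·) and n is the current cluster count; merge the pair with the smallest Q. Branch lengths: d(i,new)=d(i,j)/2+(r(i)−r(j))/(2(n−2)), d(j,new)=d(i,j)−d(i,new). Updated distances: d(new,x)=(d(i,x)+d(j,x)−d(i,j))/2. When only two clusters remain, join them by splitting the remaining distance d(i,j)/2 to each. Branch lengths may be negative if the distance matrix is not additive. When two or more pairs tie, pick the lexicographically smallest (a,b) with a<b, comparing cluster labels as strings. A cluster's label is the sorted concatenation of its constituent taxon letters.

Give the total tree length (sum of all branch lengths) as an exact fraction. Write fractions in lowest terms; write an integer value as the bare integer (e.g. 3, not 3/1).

77/4

1. join B+L (d=5, Q=-59) ⇒ BL; edges |B|=19/4, |L|=1/4
  updated: d(BL,X)=43/2, d(BL,Y)=3
2. join BL+X (d=43/2, Q=-57/2) ⇒ BLX; edges |BL|=41/4, |X|=45/4
  updated: d(BLX,Y)=-29/4
3. join BLX+Y (d=-29/4) ⇒ BLXY; edges |BLX|=-29/8, |Y|=-29/8
final tree: (((B:19/4,L:1/4):41/4,X:45/4):-29/8,Y:-29/8)
total length: 77/4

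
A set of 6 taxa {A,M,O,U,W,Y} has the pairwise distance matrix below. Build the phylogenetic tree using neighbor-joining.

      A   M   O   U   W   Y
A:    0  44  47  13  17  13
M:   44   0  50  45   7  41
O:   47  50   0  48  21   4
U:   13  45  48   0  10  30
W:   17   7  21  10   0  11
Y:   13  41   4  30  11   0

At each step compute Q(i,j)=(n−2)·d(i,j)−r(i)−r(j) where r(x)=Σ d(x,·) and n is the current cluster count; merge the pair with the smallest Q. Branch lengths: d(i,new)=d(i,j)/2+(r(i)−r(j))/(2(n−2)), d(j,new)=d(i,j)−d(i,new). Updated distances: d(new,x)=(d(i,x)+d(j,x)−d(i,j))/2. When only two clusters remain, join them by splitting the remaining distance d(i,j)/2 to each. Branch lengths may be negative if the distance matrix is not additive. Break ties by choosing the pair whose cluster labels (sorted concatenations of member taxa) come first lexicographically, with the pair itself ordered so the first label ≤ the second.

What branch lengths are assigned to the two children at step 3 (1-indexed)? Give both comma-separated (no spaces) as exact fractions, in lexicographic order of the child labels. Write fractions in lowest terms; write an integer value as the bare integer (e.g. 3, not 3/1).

79/8,129/8

1. join O+Y (d=4, Q=-253) ⇒ OY; edges |O|=87/8, |Y|=-55/8
  updated: d(A,OY)=28, d(M,OY)=87/2, d(OY,U)=37, d(OY,W)=14
2. join A+U (d=13, Q=-168) ⇒ AU; edges |A|=6, |U|=7
  updated: d(AU,M)=38, d(AU,OY)=26, d(AU,W)=7
3. join AU+OY (d=26, Q=-205/2) ⇒ AOUY; edges |AU|=79/8, |OY|=129/8
  updated: d(AOUY,M)=111/4, d(AOUY,W)=-5/2
4. join AOUY+M (d=111/4, Q=-129/4) ⇒ AMOUY; edges |AOUY|=73/8, |M|=149/8
  updated: d(AMOUY,W)=-93/8
5. join AMOUY+W (d=-93/8) ⇒ AMOUWY; edges |AMOUY|=-93/16, |W|=-93/16
final tree: ((((A:6,U:7):79/8,(O:87/8,Y:-55/8):129/8):73/8,M:149/8):-93/16,W:-93/16)
total length: 473/8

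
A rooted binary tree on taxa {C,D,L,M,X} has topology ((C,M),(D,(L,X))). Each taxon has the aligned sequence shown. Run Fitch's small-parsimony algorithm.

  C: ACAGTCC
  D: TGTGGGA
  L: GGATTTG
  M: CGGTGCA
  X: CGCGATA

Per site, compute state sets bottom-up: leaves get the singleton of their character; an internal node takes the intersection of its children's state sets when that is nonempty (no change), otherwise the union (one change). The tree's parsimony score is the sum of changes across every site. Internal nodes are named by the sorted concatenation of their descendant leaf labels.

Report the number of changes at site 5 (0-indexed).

CM@0: {A} ∪ {C} = {A,C} (union, +1)
LX@0: {G} ∪ {C} = {C,G} (union, +1)
DLX@0: {T} ∪ {C,G} = {C,G,T} (union, +1)
CDLMX@0: {A,C} ∩ {C,G,T} = {C} (intersection, +0)
CM@1: {C} ∪ {G} = {C,G} (union, +1)
LX@1: {G} ∩ {G} = {G} (intersection, +0)
DLX@1: {G} ∩ {G} = {G} (intersection, +0)
CDLMX@1: {C,G} ∩ {G} = {G} (intersection, +0)
CM@2: {A} ∪ {G} = {A,G} (union, +1)
LX@2: {A} ∪ {C} = {A,C} (union, +1)
DLX@2: {T} ∪ {A,C} = {A,C,T} (union, +1)
CDLMX@2: {A,G} ∩ {A,C,T} = {A} (intersection, +0)
CM@3: {G} ∪ {T} = {G,T} (union, +1)
LX@3: {T} ∪ {G} = {G,T} (union, +1)
DLX@3: {G} ∩ {G,T} = {G} (intersection, +0)
CDLMX@3: {G,T} ∩ {G} = {G} (intersection, +0)
CM@4: {T} ∪ {G} = {G,T} (union, +1)
LX@4: {T} ∪ {A} = {A,T} (union, +1)
DLX@4: {G} ∪ {A,T} = {A,G,T} (union, +1)
CDLMX@4: {G,T} ∩ {A,G,T} = {G,T} (intersection, +0)
CM@5: {C} ∩ {C} = {C} (intersection, +0)
LX@5: {T} ∩ {T} = {T} (intersection, +0)
DLX@5: {G} ∪ {T} = {G,T} (union, +1)
CDLMX@5: {C} ∪ {G,T} = {C,G,T} (union, +1)
CM@6: {C} ∪ {A} = {A,C} (union, +1)
LX@6: {G} ∪ {A} = {A,G} (union, +1)
DLX@6: {A} ∩ {A,G} = {A} (intersection, +0)
CDLMX@6: {A,C} ∩ {A} = {A} (intersection, +0)
per-site changes: [3, 1, 3, 2, 3, 2, 2]; total = 16

2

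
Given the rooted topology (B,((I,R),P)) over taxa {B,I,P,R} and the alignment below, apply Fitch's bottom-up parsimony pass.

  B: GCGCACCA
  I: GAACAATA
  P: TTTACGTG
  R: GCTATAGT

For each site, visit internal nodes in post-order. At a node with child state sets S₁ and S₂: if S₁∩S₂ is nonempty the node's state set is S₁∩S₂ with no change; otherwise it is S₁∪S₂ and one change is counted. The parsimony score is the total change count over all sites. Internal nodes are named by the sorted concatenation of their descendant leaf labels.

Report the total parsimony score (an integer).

15

IR@0: {G} ∩ {G} = {G} (intersection, +0)
IPR@0: {G} ∪ {T} = {G,T} (union, +1)
BIPR@0: {G} ∩ {G,T} = {G} (intersection, +0)
IR@1: {A} ∪ {C} = {A,C} (union, +1)
IPR@1: {A,C} ∪ {T} = {A,C,T} (union, +1)
BIPR@1: {C} ∩ {A,C,T} = {C} (intersection, +0)
IR@2: {A} ∪ {T} = {A,T} (union, +1)
IPR@2: {A,T} ∩ {T} = {T} (intersection, +0)
BIPR@2: {G} ∪ {T} = {G,T} (union, +1)
IR@3: {C} ∪ {A} = {A,C} (union, +1)
IPR@3: {A,C} ∩ {A} = {A} (intersection, +0)
BIPR@3: {C} ∪ {A} = {A,C} (union, +1)
IR@4: {A} ∪ {T} = {A,T} (union, +1)
IPR@4: {A,T} ∪ {C} = {A,C,T} (union, +1)
BIPR@4: {A} ∩ {A,C,T} = {A} (intersection, +0)
IR@5: {A} ∩ {A} = {A} (intersection, +0)
IPR@5: {A} ∪ {G} = {A,G} (union, +1)
BIPR@5: {C} ∪ {A,G} = {A,C,G} (union, +1)
IR@6: {T} ∪ {G} = {G,T} (union, +1)
IPR@6: {G,T} ∩ {T} = {T} (intersection, +0)
BIPR@6: {C} ∪ {T} = {C,T} (union, +1)
IR@7: {A} ∪ {T} = {A,T} (union, +1)
IPR@7: {A,T} ∪ {G} = {A,G,T} (union, +1)
BIPR@7: {A} ∩ {A,G,T} = {A} (intersection, +0)
per-site changes: [1, 2, 2, 2, 2, 2, 2, 2]; total = 15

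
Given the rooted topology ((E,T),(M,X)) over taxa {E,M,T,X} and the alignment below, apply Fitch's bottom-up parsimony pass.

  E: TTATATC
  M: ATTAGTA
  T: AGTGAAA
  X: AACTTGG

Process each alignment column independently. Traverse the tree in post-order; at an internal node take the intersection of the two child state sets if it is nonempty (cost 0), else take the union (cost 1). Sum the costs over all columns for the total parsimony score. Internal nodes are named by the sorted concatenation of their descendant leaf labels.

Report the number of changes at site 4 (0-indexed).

2

[col 0] ET: children E:{T}, T:{A} ∪→ {A,T}; cost 1
[col 0] MX: children M:{A}, X:{A} ∩→ {A}; cost 0
[col 0] EMTX: children ET:{A,T}, MX:{A} ∩→ {A}; cost 0
[col 1] ET: children E:{T}, T:{G} ∪→ {G,T}; cost 1
[col 1] MX: children M:{T}, X:{A} ∪→ {A,T}; cost 1
[col 1] EMTX: children ET:{G,T}, MX:{A,T} ∩→ {T}; cost 0
[col 2] ET: children E:{A}, T:{T} ∪→ {A,T}; cost 1
[col 2] MX: children M:{T}, X:{C} ∪→ {C,T}; cost 1
[col 2] EMTX: children ET:{A,T}, MX:{C,T} ∩→ {T}; cost 0
[col 3] ET: children E:{T}, T:{G} ∪→ {G,T}; cost 1
[col 3] MX: children M:{A}, X:{T} ∪→ {A,T}; cost 1
[col 3] EMTX: children ET:{G,T}, MX:{A,T} ∩→ {T}; cost 0
[col 4] ET: children E:{A}, T:{A} ∩→ {A}; cost 0
[col 4] MX: children M:{G}, X:{T} ∪→ {G,T}; cost 1
[col 4] EMTX: children ET:{A}, MX:{G,T} ∪→ {A,G,T}; cost 1
[col 5] ET: children E:{T}, T:{A} ∪→ {A,T}; cost 1
[col 5] MX: children M:{T}, X:{G} ∪→ {G,T}; cost 1
[col 5] EMTX: children ET:{A,T}, MX:{G,T} ∩→ {T}; cost 0
[col 6] ET: children E:{C}, T:{A} ∪→ {A,C}; cost 1
[col 6] MX: children M:{A}, X:{G} ∪→ {A,G}; cost 1
[col 6] EMTX: children ET:{A,C}, MX:{A,G} ∩→ {A}; cost 0
per-site changes: [1, 2, 2, 2, 2, 2, 2]; total = 13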